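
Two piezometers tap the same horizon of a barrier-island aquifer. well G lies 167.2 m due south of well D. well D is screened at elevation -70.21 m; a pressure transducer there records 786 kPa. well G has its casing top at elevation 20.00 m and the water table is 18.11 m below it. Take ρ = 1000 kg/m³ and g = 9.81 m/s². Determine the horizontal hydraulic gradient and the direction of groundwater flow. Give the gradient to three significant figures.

i ≈ 0.0480; groundwater flows toward the south

Pressure head at well D: ψ = P/(ρg) = 786×1000 / (1000 × 9.81) = 80.12 m.
Total head at well D: h = z + ψ = -70.21 + 80.12 = 9.91 m.
Total head at well G: h = 20.00 − 18.11 = 1.89 m.
Head difference: h(well D) − h(well G) = 9.91 − 1.89 = 8.02 m.
Hydraulic gradient: i = |Δh| / L = 8.02 / 167.2 = 0.0480.
Flow is from higher to lower head: from well D toward well G, i.e. toward the south.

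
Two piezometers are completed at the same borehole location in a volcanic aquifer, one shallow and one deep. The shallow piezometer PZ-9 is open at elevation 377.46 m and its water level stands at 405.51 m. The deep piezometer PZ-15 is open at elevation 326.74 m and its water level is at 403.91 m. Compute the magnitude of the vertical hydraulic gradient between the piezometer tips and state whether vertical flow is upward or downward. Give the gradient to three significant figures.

Total head at PZ-9: h = 405.51 m (water level in the standpipe).
Total head at PZ-15: h = 403.91 m.
Δh = h(PZ-9) − h(PZ-15) = 405.51 − 403.91 = 1.60 m.
Vertical separation Δz = 377.46 − 326.74 = 50.72 m.
|i_v| = |Δh| / Δz = 1.60 / 50.72 = 0.0315.
Head is higher in the shallow piezometer, so vertical flow is downward (recharge condition).

|i_v| ≈ 0.0315; vertical flow is downward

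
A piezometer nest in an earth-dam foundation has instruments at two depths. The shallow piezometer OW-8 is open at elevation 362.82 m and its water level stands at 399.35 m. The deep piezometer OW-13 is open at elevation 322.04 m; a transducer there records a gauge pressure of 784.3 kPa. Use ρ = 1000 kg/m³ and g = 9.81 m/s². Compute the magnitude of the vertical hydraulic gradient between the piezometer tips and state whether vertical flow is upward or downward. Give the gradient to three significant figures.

Total head at OW-8: h = 399.35 m (water level in the standpipe).
Pressure head at OW-13: ψ = P/(ρg) = 784.3×1000 / (1000 × 9.81) = 79.95 m.
Total head at OW-13: h = z + ψ = 322.04 + 79.95 = 401.99 m.
Δh = h(OW-8) − h(OW-13) = 399.35 − 401.99 = -2.64 m.
Vertical separation Δz = 362.82 − 322.04 = 40.78 m.
|i_v| = |Δh| / Δz = 2.64 / 40.78 = 0.0647.
Head is higher in the deep piezometer, so vertical flow is upward (discharge condition).

|i_v| ≈ 0.0647; vertical flow is upward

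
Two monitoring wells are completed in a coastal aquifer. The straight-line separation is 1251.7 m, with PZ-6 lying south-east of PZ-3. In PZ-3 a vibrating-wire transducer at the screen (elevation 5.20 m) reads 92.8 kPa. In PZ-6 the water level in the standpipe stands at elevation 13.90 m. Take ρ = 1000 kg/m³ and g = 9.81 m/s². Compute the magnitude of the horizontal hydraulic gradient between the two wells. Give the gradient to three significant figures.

i ≈ 0.000607

Pressure head at PZ-3: ψ = P/(ρg) = 92.8×1000 / (1000 × 9.81) = 9.46 m.
Total head at PZ-3: h = z + ψ = 5.20 + 9.46 = 14.66 m.
Total head at PZ-6: h = 13.90 m (water level in the piezometer is the total head).
Head difference: h(PZ-3) − h(PZ-6) = 14.66 − 13.90 = 0.76 m.
Hydraulic gradient: i = |Δh| / L = 0.76 / 1251.7 = 0.000607.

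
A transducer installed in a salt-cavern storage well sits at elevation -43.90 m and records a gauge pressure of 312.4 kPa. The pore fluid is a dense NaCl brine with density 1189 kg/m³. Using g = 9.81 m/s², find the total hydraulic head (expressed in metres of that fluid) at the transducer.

h ≈ -17.12 m

ψ = P/(ρg) = 312.4×1000 / (1189 × 9.81) = 26.78 m.
h = z + ψ = -43.90 + 26.78 = -17.12 m.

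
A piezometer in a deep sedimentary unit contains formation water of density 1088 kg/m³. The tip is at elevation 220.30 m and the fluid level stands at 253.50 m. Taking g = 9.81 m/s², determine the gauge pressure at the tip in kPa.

P ≈ 354 kPa

Pressure head ψ = h − z = 253.50 − 220.30 = 33.20 m.
P = ρgψ = 1088 × 9.81 × 33.20 = 354353 Pa ≈ 354 kPa.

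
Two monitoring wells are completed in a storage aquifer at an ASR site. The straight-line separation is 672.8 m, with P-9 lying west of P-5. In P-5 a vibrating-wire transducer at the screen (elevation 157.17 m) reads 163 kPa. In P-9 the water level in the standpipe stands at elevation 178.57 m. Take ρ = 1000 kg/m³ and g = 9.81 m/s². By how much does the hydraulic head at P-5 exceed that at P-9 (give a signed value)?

Δh ≈ -4.78 m

Pressure head at P-5: ψ = P/(ρg) = 163×1000 / (1000 × 9.81) = 16.62 m.
Total head at P-5: h = z + ψ = 157.17 + 16.62 = 173.79 m.
Total head at P-9: h = 178.57 m (water level in the piezometer is the total head).
Head difference: h(P-5) − h(P-9) = 173.79 − 178.57 = -4.78 m.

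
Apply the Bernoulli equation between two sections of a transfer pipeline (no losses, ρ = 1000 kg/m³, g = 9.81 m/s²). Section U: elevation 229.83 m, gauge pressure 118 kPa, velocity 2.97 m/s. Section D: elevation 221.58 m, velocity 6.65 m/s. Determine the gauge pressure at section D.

P₂ ≈ 181 kPa

Pressure head at U: ψ₁ = P₁/(ρg) = 118×1000 / (1000 × 9.81) = 12.03 m.
Velocity heads: v₁²/2g = 2.97²/19.62 = 0.450 m; v₂²/2g = 6.65²/19.62 = 2.254 m.
Total head H = z₁ + ψ₁ + v₁²/2g = 229.83 + 12.03 + 0.450 = 242.31 m.
ψ₂ = H − z₂ − v₂²/2g = 242.31 − 221.58 − 2.254 = 18.48 m.
P₂ = ρgψ₂ = 1000 × 9.81 × 18.48 ≈ 181 kPa.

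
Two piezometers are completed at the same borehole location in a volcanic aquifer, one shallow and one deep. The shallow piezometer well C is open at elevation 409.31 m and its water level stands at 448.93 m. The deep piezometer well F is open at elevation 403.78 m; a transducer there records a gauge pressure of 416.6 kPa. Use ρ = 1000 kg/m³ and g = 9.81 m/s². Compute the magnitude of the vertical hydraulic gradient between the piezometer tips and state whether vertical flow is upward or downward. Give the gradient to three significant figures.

|i_v| ≈ 0.485; vertical flow is downward

Total head at well C: h = 448.93 m (water level in the standpipe).
Pressure head at well F: ψ = P/(ρg) = 416.6×1000 / (1000 × 9.81) = 42.47 m.
Total head at well F: h = z + ψ = 403.78 + 42.47 = 446.25 m.
Δh = h(well C) − h(well F) = 448.93 − 446.25 = 2.68 m.
Vertical separation Δz = 409.31 − 403.78 = 5.53 m.
|i_v| = |Δh| / Δz = 2.68 / 5.53 = 0.485.
Head is higher in the shallow piezometer, so vertical flow is downward (recharge condition).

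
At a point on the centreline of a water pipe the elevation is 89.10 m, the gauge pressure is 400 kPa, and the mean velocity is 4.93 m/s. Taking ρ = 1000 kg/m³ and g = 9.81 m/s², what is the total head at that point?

Pressure head ψ = P/(ρg) = 400×1000 / (1000 × 9.81) = 40.77 m.
Velocity head = v²/(2g) = 4.93² / (2 × 9.81) = 1.239 m.
h = z + ψ + v²/(2g) = 89.10 + 40.77 + 1.239 = 131.11 m.

h ≈ 131.11 m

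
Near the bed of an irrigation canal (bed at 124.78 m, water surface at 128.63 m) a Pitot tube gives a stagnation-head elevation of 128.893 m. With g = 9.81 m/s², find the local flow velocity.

Near the bed, under hydrostatic conditions, the piezometric head (z + ψ) equals the free-surface elevation, 128.63 m.
Velocity head = total − piezometric = 128.893 − 128.63 = 0.263 m.
v = √(2g·h_v) = √(2 × 9.81 × 0.263) = 2.27 m/s.

v ≈ 2.27 m/s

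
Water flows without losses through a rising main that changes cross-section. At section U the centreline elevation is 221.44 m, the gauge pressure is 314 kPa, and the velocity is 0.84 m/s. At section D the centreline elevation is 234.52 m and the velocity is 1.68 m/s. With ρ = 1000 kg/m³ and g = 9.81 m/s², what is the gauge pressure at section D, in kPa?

P₂ ≈ 185 kPa

Pressure head at U: ψ₁ = P₁/(ρg) = 314×1000 / (1000 × 9.81) = 32.01 m.
Velocity heads: v₁²/2g = 0.84²/19.62 = 0.036 m; v₂²/2g = 1.68²/19.62 = 0.144 m.
Total head H = z₁ + ψ₁ + v₁²/2g = 221.44 + 32.01 + 0.036 = 253.49 m.
ψ₂ = H − z₂ − v₂²/2g = 253.49 − 234.52 − 0.144 = 18.83 m.
P₂ = ρgψ₂ = 1000 × 9.81 × 18.83 ≈ 185 kPa.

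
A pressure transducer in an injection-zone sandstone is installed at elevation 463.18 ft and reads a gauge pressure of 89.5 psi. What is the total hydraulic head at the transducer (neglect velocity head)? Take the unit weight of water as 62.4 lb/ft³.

ψ = 144·P/γ = 144 × 89.5 / 62.4 = 206.54 ft.
h = z + ψ = 463.18 + 206.54 = 669.72 ft.

h ≈ 669.72 ft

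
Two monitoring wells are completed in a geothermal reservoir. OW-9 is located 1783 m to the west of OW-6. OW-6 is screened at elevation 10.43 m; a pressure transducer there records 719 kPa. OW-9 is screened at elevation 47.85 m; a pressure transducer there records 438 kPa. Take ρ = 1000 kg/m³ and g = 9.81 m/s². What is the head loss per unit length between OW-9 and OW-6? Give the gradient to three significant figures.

i ≈ 0.00492 m/m

Pressure head at OW-6: ψ = P/(ρg) = 719×1000 / (1000 × 9.81) = 73.29 m.
Total head at OW-6: h = z + ψ = 10.43 + 73.29 = 83.72 m.
Pressure head at OW-9: ψ = P/(ρg) = 438×1000 / (1000 × 9.81) = 44.65 m.
Total head at OW-9: h = z + ψ = 47.85 + 44.65 = 92.50 m.
Head difference: h(OW-6) − h(OW-9) = 83.72 − 92.50 = -8.78 m.
Hydraulic gradient: i = |Δh| / L = 8.78 / 1783 = 0.00492.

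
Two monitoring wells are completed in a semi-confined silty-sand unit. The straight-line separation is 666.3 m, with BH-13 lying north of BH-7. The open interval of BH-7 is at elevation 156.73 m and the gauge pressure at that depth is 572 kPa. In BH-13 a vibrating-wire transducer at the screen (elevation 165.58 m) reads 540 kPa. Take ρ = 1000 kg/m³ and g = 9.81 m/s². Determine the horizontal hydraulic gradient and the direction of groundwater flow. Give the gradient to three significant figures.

Pressure head at BH-7: ψ = P/(ρg) = 572×1000 / (1000 × 9.81) = 58.31 m.
Total head at BH-7: h = z + ψ = 156.73 + 58.31 = 215.04 m.
Pressure head at BH-13: ψ = P/(ρg) = 540×1000 / (1000 × 9.81) = 55.05 m.
Total head at BH-13: h = z + ψ = 165.58 + 55.05 = 220.63 m.
Head difference: h(BH-7) − h(BH-13) = 215.04 − 220.63 = -5.59 m.
Hydraulic gradient: i = |Δh| / L = 5.59 / 666.3 = 0.00839.
Flow is from higher to lower head: from BH-13 toward BH-7, i.e. toward the south.

i ≈ 0.00839; groundwater flows toward the south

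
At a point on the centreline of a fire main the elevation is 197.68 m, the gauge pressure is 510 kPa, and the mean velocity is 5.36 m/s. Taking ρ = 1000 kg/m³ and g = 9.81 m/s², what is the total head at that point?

Pressure head ψ = P/(ρg) = 510×1000 / (1000 × 9.81) = 51.99 m.
Velocity head = v²/(2g) = 5.36² / (2 × 9.81) = 1.464 m.
h = z + ψ + v²/(2g) = 197.68 + 51.99 + 1.464 = 251.13 m.

h ≈ 251.13 m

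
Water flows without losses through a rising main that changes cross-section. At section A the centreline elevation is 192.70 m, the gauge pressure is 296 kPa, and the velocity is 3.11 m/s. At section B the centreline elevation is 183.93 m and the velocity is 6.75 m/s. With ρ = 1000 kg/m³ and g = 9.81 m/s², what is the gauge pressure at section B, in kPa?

Pressure head at A: ψ₁ = P₁/(ρg) = 296×1000 / (1000 × 9.81) = 30.17 m.
Velocity heads: v₁²/2g = 3.11²/19.62 = 0.493 m; v₂²/2g = 6.75²/19.62 = 2.322 m.
Total head H = z₁ + ψ₁ + v₁²/2g = 192.70 + 30.17 + 0.493 = 223.36 m.
ψ₂ = H − z₂ − v₂²/2g = 223.36 − 183.93 − 2.322 = 37.11 m.
P₂ = ρgψ₂ = 1000 × 9.81 × 37.11 ≈ 364 kPa.

P₂ ≈ 364 kPa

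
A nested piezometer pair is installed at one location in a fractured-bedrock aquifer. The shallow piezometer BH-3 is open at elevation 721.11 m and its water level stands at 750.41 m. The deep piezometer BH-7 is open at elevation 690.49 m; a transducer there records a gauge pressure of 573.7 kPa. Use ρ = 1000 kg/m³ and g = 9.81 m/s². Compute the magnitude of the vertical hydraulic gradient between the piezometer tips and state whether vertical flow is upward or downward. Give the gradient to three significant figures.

Total head at BH-3: h = 750.41 m (water level in the standpipe).
Pressure head at BH-7: ψ = P/(ρg) = 573.7×1000 / (1000 × 9.81) = 58.48 m.
Total head at BH-7: h = z + ψ = 690.49 + 58.48 = 748.97 m.
Δh = h(BH-3) − h(BH-7) = 750.41 − 748.97 = 1.44 m.
Vertical separation Δz = 721.11 − 690.49 = 30.62 m.
|i_v| = |Δh| / Δz = 1.44 / 30.62 = 0.0470.
Head is higher in the shallow piezometer, so vertical flow is downward (recharge condition).

|i_v| ≈ 0.0470; vertical flow is downward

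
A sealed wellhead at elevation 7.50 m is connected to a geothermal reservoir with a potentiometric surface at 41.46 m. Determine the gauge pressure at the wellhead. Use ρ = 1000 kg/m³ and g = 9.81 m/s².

Head above the cap: Δh = 41.46 − 7.50 = 33.96 m.
P = ρgΔh = 1000 × 9.81 × 33.96 = 333148 Pa ≈ 333 kPa.

P ≈ 333 kPa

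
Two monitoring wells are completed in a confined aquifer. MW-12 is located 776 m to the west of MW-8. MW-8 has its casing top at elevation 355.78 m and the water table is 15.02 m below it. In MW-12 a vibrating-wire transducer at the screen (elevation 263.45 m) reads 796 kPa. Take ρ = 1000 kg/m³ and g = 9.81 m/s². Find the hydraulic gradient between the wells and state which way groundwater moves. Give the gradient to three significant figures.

Total head at MW-8: h = 355.78 − 15.02 = 340.76 m.
Pressure head at MW-12: ψ = P/(ρg) = 796×1000 / (1000 × 9.81) = 81.14 m.
Total head at MW-12: h = z + ψ = 263.45 + 81.14 = 344.59 m.
Head difference: h(MW-8) − h(MW-12) = 340.76 − 344.59 = -3.83 m.
Hydraulic gradient: i = |Δh| / L = 3.83 / 776 = 0.00494.
Flow is from higher to lower head: from MW-12 toward MW-8, i.e. toward the east.

i ≈ 0.00494; groundwater flows toward the east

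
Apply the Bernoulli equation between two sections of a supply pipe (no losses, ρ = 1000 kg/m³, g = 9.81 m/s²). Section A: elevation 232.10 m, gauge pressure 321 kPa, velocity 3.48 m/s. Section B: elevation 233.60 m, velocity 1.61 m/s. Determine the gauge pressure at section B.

Pressure head at A: ψ₁ = P₁/(ρg) = 321×1000 / (1000 × 9.81) = 32.72 m.
Velocity heads: v₁²/2g = 3.48²/19.62 = 0.617 m; v₂²/2g = 1.61²/19.62 = 0.132 m.
Total head H = z₁ + ψ₁ + v₁²/2g = 232.10 + 32.72 + 0.617 = 265.44 m.
ψ₂ = H − z₂ − v₂²/2g = 265.44 − 233.60 − 0.132 = 31.71 m.
P₂ = ρgψ₂ = 1000 × 9.81 × 31.71 ≈ 311 kPa.

P₂ ≈ 311 kPa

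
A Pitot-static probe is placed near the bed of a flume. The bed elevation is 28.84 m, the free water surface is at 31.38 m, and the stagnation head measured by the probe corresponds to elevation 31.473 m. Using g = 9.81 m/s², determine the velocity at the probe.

v ≈ 1.35 m/s

Near the bed, under hydrostatic conditions, the piezometric head (z + ψ) equals the free-surface elevation, 31.38 m.
Velocity head = total − piezometric = 31.473 − 31.38 = 0.093 m.
v = √(2g·h_v) = √(2 × 9.81 × 0.093) = 1.35 m/s.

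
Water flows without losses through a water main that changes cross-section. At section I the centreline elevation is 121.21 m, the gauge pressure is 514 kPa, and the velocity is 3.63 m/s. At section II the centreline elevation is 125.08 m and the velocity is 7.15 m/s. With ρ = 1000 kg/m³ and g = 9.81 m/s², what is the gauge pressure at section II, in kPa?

Pressure head at I: ψ₁ = P₁/(ρg) = 514×1000 / (1000 × 9.81) = 52.40 m.
Velocity heads: v₁²/2g = 3.63²/19.62 = 0.672 m; v₂²/2g = 7.15²/19.62 = 2.606 m.
Total head H = z₁ + ψ₁ + v₁²/2g = 121.21 + 52.40 + 0.672 = 174.28 m.
ψ₂ = H − z₂ − v₂²/2g = 174.28 − 125.08 − 2.606 = 46.59 m.
P₂ = ρgψ₂ = 1000 × 9.81 × 46.59 ≈ 457 kPa.

P₂ ≈ 457 kPa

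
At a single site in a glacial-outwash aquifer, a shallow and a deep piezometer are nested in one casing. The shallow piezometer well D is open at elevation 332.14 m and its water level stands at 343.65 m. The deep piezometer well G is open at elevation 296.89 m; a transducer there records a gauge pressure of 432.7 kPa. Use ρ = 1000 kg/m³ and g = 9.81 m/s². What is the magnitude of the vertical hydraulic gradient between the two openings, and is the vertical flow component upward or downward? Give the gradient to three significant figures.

Total head at well D: h = 343.65 m (water level in the standpipe).
Pressure head at well G: ψ = P/(ρg) = 432.7×1000 / (1000 × 9.81) = 44.11 m.
Total head at well G: h = z + ψ = 296.89 + 44.11 = 341.00 m.
Δh = h(well D) − h(well G) = 343.65 − 341.00 = 2.65 m.
Vertical separation Δz = 332.14 − 296.89 = 35.25 m.
|i_v| = |Δh| / Δz = 2.65 / 35.25 = 0.0752.
Head is higher in the shallow piezometer, so vertical flow is downward (recharge condition).

|i_v| ≈ 0.0752; vertical flow is downward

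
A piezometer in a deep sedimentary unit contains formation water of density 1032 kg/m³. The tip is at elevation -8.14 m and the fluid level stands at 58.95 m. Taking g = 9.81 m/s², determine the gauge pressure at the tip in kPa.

Pressure head ψ = h − z = 58.95 − (-8.14) = 67.09 m.
P = ρgψ = 1032 × 9.81 × 67.09 = 679214 Pa ≈ 679 kPa.

P ≈ 679 kPa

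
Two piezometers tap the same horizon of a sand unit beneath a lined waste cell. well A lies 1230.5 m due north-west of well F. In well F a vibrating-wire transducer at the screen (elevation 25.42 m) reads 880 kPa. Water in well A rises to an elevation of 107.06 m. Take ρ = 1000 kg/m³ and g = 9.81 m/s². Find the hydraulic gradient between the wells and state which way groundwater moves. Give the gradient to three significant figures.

Pressure head at well F: ψ = P/(ρg) = 880×1000 / (1000 × 9.81) = 89.70 m.
Total head at well F: h = z + ψ = 25.42 + 89.70 = 115.12 m.
Total head at well A: h = 107.06 m (water level in the piezometer is the total head).
Head difference: h(well F) − h(well A) = 115.12 − 107.06 = 8.06 m.
Hydraulic gradient: i = |Δh| / L = 8.06 / 1230.5 = 0.00655.
Flow is from higher to lower head: from well F toward well A, i.e. toward the north-west.

i ≈ 0.00655; groundwater flows toward the north-west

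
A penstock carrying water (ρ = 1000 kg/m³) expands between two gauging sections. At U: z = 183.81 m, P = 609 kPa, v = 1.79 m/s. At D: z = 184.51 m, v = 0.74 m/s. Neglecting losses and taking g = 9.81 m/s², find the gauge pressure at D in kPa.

Pressure head at U: ψ₁ = P₁/(ρg) = 609×1000 / (1000 × 9.81) = 62.08 m.
Velocity heads: v₁²/2g = 1.79²/19.62 = 0.163 m; v₂²/2g = 0.74²/19.62 = 0.028 m.
Total head H = z₁ + ψ₁ + v₁²/2g = 183.81 + 62.08 + 0.163 = 246.05 m.
ψ₂ = H − z₂ − v₂²/2g = 246.05 − 184.51 − 0.028 = 61.51 m.
P₂ = ρgψ₂ = 1000 × 9.81 × 61.51 ≈ 603 kPa.

P₂ ≈ 603 kPa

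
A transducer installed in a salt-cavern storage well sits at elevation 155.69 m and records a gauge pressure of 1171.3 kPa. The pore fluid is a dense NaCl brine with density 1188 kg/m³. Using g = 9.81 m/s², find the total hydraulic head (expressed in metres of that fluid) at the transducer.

ψ = P/(ρg) = 1171.3×1000 / (1188 × 9.81) = 100.50 m.
h = z + ψ = 155.69 + 100.50 = 256.19 m.

h ≈ 256.19 m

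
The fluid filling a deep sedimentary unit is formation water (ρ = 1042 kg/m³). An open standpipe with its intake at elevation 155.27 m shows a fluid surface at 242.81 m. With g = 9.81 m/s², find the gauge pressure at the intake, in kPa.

Pressure head ψ = h − z = 242.81 − 155.27 = 87.54 m.
P = ρgψ = 1042 × 9.81 × 87.54 = 894836 Pa ≈ 895 kPa.

P ≈ 895 kPa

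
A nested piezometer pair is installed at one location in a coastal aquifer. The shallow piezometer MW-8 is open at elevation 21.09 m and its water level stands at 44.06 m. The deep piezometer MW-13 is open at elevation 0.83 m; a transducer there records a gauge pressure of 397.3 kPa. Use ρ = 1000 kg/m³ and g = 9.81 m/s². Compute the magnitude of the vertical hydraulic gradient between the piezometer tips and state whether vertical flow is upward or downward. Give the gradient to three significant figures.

|i_v| ≈ 0.135; vertical flow is downward

Total head at MW-8: h = 44.06 m (water level in the standpipe).
Pressure head at MW-13: ψ = P/(ρg) = 397.3×1000 / (1000 × 9.81) = 40.50 m.
Total head at MW-13: h = z + ψ = 0.83 + 40.50 = 41.33 m.
Δh = h(MW-8) − h(MW-13) = 44.06 − 41.33 = 2.73 m.
Vertical separation Δz = 21.09 − 0.83 = 20.26 m.
|i_v| = |Δh| / Δz = 2.73 / 20.26 = 0.135.
Head is higher in the shallow piezometer, so vertical flow is downward (recharge condition).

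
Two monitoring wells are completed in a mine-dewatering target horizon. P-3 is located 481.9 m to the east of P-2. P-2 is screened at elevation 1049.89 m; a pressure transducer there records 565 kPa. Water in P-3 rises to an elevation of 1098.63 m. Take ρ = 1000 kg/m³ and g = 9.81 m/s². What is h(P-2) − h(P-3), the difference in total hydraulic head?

Δh ≈ 8.85 m

Pressure head at P-2: ψ = P/(ρg) = 565×1000 / (1000 × 9.81) = 57.59 m.
Total head at P-2: h = z + ψ = 1049.89 + 57.59 = 1107.48 m.
Total head at P-3: h = 1098.63 m (water level in the piezometer is the total head).
Head difference: h(P-2) − h(P-3) = 1107.48 − 1098.63 = 8.85 m.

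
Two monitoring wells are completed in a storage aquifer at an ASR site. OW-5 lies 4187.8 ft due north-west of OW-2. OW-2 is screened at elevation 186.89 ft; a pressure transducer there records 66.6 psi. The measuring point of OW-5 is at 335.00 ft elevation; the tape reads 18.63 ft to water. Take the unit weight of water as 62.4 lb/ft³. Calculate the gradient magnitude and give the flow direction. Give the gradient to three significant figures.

Pressure head at OW-2: ψ = 144·P/γ = 144 × 66.6 / 62.4 = 153.69 ft.
Total head at OW-2: h = z + ψ = 186.89 + 153.69 = 340.58 ft.
Total head at OW-5: h = 335.00 − 18.63 = 316.37 ft.
Head difference: h(OW-2) − h(OW-5) = 340.58 − 316.37 = 24.21 ft.
Hydraulic gradient: i = |Δh| / L = 24.21 / 4187.8 = 0.00578.
Flow is from higher to lower head: from OW-2 toward OW-5, i.e. toward the north-west.

i ≈ 0.00578; groundwater flows toward the north-west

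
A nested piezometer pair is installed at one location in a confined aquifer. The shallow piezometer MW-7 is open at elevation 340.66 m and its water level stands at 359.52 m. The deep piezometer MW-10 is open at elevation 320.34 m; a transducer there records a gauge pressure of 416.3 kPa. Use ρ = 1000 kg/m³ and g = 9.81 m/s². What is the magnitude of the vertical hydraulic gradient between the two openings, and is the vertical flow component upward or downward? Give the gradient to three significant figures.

Total head at MW-7: h = 359.52 m (water level in the standpipe).
Pressure head at MW-10: ψ = P/(ρg) = 416.3×1000 / (1000 × 9.81) = 42.44 m.
Total head at MW-10: h = z + ψ = 320.34 + 42.44 = 362.78 m.
Δh = h(MW-7) − h(MW-10) = 359.52 − 362.78 = -3.26 m.
Vertical separation Δz = 340.66 − 320.34 = 20.32 m.
|i_v| = |Δh| / Δz = 3.26 / 20.32 = 0.160.
Head is higher in the deep piezometer, so vertical flow is upward (discharge condition).

|i_v| ≈ 0.160; vertical flow is upward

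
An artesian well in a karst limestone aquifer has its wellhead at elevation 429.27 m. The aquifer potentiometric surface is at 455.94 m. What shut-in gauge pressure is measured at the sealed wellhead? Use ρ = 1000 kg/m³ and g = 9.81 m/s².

P ≈ 262 kPa

Head above the cap: Δh = 455.94 − 429.27 = 26.67 m.
P = ρgΔh = 1000 × 9.81 × 26.67 = 261633 Pa ≈ 262 kPa.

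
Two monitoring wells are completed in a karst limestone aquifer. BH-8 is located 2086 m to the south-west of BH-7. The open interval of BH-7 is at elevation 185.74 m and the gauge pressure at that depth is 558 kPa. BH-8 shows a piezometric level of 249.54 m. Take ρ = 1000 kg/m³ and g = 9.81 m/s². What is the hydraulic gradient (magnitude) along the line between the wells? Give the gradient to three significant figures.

i ≈ 0.00332

Pressure head at BH-7: ψ = P/(ρg) = 558×1000 / (1000 × 9.81) = 56.88 m.
Total head at BH-7: h = z + ψ = 185.74 + 56.88 = 242.62 m.
Total head at BH-8: h = 249.54 m (water level in the piezometer is the total head).
Head difference: h(BH-7) − h(BH-8) = 242.62 − 249.54 = -6.92 m.
Hydraulic gradient: i = |Δh| / L = 6.92 / 2086 = 0.00332.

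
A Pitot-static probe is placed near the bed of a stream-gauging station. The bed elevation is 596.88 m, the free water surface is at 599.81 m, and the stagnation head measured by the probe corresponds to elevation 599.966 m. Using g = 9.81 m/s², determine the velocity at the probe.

v ≈ 1.75 m/s

Near the bed, under hydrostatic conditions, the piezometric head (z + ψ) equals the free-surface elevation, 599.81 m.
Velocity head = total − piezometric = 599.966 − 599.81 = 0.156 m.
v = √(2g·h_v) = √(2 × 9.81 × 0.156) = 1.75 m/s.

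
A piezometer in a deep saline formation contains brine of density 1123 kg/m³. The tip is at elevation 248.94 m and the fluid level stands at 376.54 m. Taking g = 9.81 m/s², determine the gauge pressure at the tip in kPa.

P ≈ 1410 kPa

Pressure head ψ = h − z = 376.54 − 248.94 = 127.60 m.
P = ρgψ = 1123 × 9.81 × 127.60 = 1405722 Pa ≈ 1410 kPa.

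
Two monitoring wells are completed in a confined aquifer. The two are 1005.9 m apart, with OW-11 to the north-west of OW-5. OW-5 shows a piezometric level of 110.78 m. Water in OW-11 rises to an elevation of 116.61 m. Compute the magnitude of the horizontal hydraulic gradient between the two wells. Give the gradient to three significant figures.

Total head at OW-5: h = 110.78 m (water level in the piezometer is the total head).
Total head at OW-11: h = 116.61 m (water level in the piezometer is the total head).
Head difference: h(OW-5) − h(OW-11) = 110.78 − 116.61 = -5.83 m.
Hydraulic gradient: i = |Δh| / L = 5.83 / 1005.9 = 0.00580.

i ≈ 0.00580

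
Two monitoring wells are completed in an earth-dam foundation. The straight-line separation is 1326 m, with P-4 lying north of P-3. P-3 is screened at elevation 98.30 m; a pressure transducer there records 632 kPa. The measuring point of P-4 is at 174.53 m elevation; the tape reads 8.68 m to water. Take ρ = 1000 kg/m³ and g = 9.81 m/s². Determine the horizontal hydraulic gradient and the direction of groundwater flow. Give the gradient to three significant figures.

i ≈ 0.00236; groundwater flows toward the south

Pressure head at P-3: ψ = P/(ρg) = 632×1000 / (1000 × 9.81) = 64.42 m.
Total head at P-3: h = z + ψ = 98.30 + 64.42 = 162.72 m.
Total head at P-4: h = 174.53 − 8.68 = 165.85 m.
Head difference: h(P-3) − h(P-4) = 162.72 − 165.85 = -3.13 m.
Hydraulic gradient: i = |Δh| / L = 3.13 / 1326 = 0.00236.
Flow is from higher to lower head: from P-4 toward P-3, i.e. toward the south.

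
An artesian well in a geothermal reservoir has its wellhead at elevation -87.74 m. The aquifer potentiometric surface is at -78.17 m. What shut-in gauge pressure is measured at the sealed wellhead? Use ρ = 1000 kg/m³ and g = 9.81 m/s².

Head above the cap: Δh = -78.17 − (-87.74) = 9.57 m.
P = ρgΔh = 1000 × 9.81 × 9.57 = 93882 Pa ≈ 93.9 kPa.

P ≈ 93.9 kPa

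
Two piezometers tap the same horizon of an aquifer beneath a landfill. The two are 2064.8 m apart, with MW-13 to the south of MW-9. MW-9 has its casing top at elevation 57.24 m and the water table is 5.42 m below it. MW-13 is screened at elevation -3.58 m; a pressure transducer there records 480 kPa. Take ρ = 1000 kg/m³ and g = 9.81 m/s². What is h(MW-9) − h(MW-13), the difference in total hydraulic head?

Δh ≈ 6.47 m

Total head at MW-9: h = 57.24 − 5.42 = 51.82 m.
Pressure head at MW-13: ψ = P/(ρg) = 480×1000 / (1000 × 9.81) = 48.93 m.
Total head at MW-13: h = z + ψ = -3.58 + 48.93 = 45.35 m.
Head difference: h(MW-9) − h(MW-13) = 51.82 − 45.35 = 6.47 m.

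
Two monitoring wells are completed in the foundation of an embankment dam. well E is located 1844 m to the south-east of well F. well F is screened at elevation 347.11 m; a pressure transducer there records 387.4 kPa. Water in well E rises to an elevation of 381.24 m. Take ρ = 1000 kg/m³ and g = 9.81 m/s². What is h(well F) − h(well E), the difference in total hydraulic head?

Pressure head at well F: ψ = P/(ρg) = 387.4×1000 / (1000 × 9.81) = 39.49 m.
Total head at well F: h = z + ψ = 347.11 + 39.49 = 386.60 m.
Total head at well E: h = 381.24 m (water level in the piezometer is the total head).
Head difference: h(well F) − h(well E) = 386.60 − 381.24 = 5.36 m.

Δh ≈ 5.36 m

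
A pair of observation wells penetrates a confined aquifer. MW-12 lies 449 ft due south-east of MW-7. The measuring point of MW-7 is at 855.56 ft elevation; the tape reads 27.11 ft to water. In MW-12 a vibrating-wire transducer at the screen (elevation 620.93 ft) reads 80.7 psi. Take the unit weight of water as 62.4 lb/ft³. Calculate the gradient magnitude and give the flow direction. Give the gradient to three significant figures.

Total head at MW-7: h = 855.56 − 27.11 = 828.45 ft.
Pressure head at MW-12: ψ = 144·P/γ = 144 × 80.7 / 62.4 = 186.23 ft.
Total head at MW-12: h = z + ψ = 620.93 + 186.23 = 807.16 ft.
Head difference: h(MW-7) − h(MW-12) = 828.45 − 807.16 = 21.29 ft.
Hydraulic gradient: i = |Δh| / L = 21.29 / 449 = 0.0474.
Flow is from higher to lower head: from MW-7 toward MW-12, i.e. toward the south-east.

i ≈ 0.0474; groundwater flows toward the south-east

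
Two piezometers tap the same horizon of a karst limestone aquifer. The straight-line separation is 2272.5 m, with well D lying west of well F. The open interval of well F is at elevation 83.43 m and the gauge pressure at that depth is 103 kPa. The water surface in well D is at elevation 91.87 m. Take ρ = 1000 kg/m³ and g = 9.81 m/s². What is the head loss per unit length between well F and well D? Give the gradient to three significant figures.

i ≈ 0.000906 m/m

Pressure head at well F: ψ = P/(ρg) = 103×1000 / (1000 × 9.81) = 10.50 m.
Total head at well F: h = z + ψ = 83.43 + 10.50 = 93.93 m.
Total head at well D: h = 91.87 m (water level in the piezometer is the total head).
Head difference: h(well F) − h(well D) = 93.93 − 91.87 = 2.06 m.
Hydraulic gradient: i = |Δh| / L = 2.06 / 2272.5 = 0.000906.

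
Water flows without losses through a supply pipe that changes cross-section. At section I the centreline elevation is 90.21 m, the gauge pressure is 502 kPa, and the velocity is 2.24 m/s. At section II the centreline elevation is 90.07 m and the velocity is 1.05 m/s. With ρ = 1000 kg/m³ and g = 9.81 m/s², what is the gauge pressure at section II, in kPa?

P₂ ≈ 505 kPa

Pressure head at I: ψ₁ = P₁/(ρg) = 502×1000 / (1000 × 9.81) = 51.17 m.
Velocity heads: v₁²/2g = 2.24²/19.62 = 0.256 m; v₂²/2g = 1.05²/19.62 = 0.056 m.
Total head H = z₁ + ψ₁ + v₁²/2g = 90.21 + 51.17 + 0.256 = 141.64 m.
ψ₂ = H − z₂ − v₂²/2g = 141.64 − 90.07 − 0.056 = 51.51 m.
P₂ = ρgψ₂ = 1000 × 9.81 × 51.51 ≈ 505 kPa.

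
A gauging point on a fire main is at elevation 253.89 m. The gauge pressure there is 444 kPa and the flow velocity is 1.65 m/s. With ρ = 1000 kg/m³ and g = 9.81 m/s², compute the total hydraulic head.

h ≈ 299.29 m

Pressure head ψ = P/(ρg) = 444×1000 / (1000 × 9.81) = 45.26 m.
Velocity head = v²/(2g) = 1.65² / (2 × 9.81) = 0.139 m.
h = z + ψ + v²/(2g) = 253.89 + 45.26 + 0.139 = 299.29 m.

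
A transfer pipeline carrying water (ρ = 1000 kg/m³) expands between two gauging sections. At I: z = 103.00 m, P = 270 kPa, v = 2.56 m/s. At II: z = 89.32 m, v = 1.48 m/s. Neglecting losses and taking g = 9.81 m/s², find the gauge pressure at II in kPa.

Pressure head at I: ψ₁ = P₁/(ρg) = 270×1000 / (1000 × 9.81) = 27.52 m.
Velocity heads: v₁²/2g = 2.56²/19.62 = 0.334 m; v₂²/2g = 1.48²/19.62 = 0.112 m.
Total head H = z₁ + ψ₁ + v₁²/2g = 103.00 + 27.52 + 0.334 = 130.85 m.
ψ₂ = H − z₂ − v₂²/2g = 130.85 − 89.32 − 0.112 = 41.42 m.
P₂ = ρgψ₂ = 1000 × 9.81 × 41.42 ≈ 406 kPa.

P₂ ≈ 406 kPa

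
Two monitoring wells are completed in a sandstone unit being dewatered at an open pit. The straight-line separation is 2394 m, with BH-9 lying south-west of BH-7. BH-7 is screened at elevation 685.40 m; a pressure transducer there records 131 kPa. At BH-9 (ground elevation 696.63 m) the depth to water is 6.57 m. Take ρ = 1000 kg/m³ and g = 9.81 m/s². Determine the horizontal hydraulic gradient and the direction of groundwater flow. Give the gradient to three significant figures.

i ≈ 0.00363; groundwater flows toward the south-west

Pressure head at BH-7: ψ = P/(ρg) = 131×1000 / (1000 × 9.81) = 13.35 m.
Total head at BH-7: h = z + ψ = 685.40 + 13.35 = 698.75 m.
Total head at BH-9: h = 696.63 − 6.57 = 690.06 m.
Head difference: h(BH-7) − h(BH-9) = 698.75 − 690.06 = 8.69 m.
Hydraulic gradient: i = |Δh| / L = 8.69 / 2394 = 0.00363.
Flow is from higher to lower head: from BH-7 toward BH-9, i.e. toward the south-west.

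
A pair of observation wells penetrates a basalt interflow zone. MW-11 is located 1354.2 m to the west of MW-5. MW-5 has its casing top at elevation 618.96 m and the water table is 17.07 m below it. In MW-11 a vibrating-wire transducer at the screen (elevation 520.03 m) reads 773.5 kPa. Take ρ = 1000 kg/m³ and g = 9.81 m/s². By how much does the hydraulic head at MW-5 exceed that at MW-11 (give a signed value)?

Total head at MW-5: h = 618.96 − 17.07 = 601.89 m.
Pressure head at MW-11: ψ = P/(ρg) = 773.5×1000 / (1000 × 9.81) = 78.85 m.
Total head at MW-11: h = z + ψ = 520.03 + 78.85 = 598.88 m.
Head difference: h(MW-5) − h(MW-11) = 601.89 − 598.88 = 3.01 m.

Δh ≈ 3.01 m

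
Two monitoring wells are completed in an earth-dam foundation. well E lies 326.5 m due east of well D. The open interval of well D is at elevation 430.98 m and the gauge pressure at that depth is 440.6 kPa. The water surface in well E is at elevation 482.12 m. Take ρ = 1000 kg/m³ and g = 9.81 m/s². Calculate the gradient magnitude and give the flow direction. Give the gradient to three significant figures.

i ≈ 0.0191; groundwater flows toward the west

Pressure head at well D: ψ = P/(ρg) = 440.6×1000 / (1000 × 9.81) = 44.91 m.
Total head at well D: h = z + ψ = 430.98 + 44.91 = 475.89 m.
Total head at well E: h = 482.12 m (water level in the piezometer is the total head).
Head difference: h(well D) − h(well E) = 475.89 − 482.12 = -6.23 m.
Hydraulic gradient: i = |Δh| / L = 6.23 / 326.5 = 0.0191.
Flow is from higher to lower head: from well E toward well D, i.e. toward the west.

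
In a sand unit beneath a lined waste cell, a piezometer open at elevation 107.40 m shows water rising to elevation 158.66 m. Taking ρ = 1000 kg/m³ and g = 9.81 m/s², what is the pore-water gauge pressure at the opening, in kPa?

P ≈ 503 kPa

Pressure head ψ = h − z = 158.66 − 107.40 = 51.26 m.
P = ρgψ = 1000 × 9.81 × 51.26 = 502861 Pa ≈ 503 kPa.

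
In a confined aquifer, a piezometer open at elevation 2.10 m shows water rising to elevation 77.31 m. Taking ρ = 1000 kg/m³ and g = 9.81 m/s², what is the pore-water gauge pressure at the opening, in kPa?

P ≈ 738 kPa

Pressure head ψ = h − z = 77.31 − 2.10 = 75.21 m.
P = ρgψ = 1000 × 9.81 × 75.21 = 737810 Pa ≈ 738 kPa.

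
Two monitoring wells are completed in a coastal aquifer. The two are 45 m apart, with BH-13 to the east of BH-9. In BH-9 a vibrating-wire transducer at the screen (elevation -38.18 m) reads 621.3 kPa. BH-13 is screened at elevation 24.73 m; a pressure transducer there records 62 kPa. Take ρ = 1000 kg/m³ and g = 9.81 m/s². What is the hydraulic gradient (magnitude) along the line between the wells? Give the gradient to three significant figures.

i ≈ 0.131

Pressure head at BH-9: ψ = P/(ρg) = 621.3×1000 / (1000 × 9.81) = 63.33 m.
Total head at BH-9: h = z + ψ = -38.18 + 63.33 = 25.15 m.
Pressure head at BH-13: ψ = P/(ρg) = 62×1000 / (1000 × 9.81) = 6.32 m.
Total head at BH-13: h = z + ψ = 24.73 + 6.32 = 31.05 m.
Head difference: h(BH-9) − h(BH-13) = 25.15 − 31.05 = -5.90 m.
Hydraulic gradient: i = |Δh| / L = 5.90 / 45 = 0.131.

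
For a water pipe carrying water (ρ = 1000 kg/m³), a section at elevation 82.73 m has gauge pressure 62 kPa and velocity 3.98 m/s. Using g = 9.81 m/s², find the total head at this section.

h ≈ 89.86 m

Pressure head ψ = P/(ρg) = 62×1000 / (1000 × 9.81) = 6.32 m.
Velocity head = v²/(2g) = 3.98² / (2 × 9.81) = 0.807 m.
h = z + ψ + v²/(2g) = 82.73 + 6.32 + 0.807 = 89.86 m.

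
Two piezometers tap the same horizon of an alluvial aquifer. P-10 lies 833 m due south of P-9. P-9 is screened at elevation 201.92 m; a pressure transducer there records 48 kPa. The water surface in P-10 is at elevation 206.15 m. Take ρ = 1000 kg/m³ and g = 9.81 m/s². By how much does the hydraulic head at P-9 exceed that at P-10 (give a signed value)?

Pressure head at P-9: ψ = P/(ρg) = 48×1000 / (1000 × 9.81) = 4.89 m.
Total head at P-9: h = z + ψ = 201.92 + 4.89 = 206.81 m.
Total head at P-10: h = 206.15 m (water level in the piezometer is the total head).
Head difference: h(P-9) − h(P-10) = 206.81 − 206.15 = 0.66 m.

Δh ≈ 0.66 m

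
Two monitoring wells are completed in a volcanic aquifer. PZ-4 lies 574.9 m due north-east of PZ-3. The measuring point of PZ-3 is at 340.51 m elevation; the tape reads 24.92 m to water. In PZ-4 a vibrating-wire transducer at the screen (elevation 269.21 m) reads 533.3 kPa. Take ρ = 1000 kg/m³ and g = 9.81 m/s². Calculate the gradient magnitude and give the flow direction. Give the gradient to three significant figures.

Total head at PZ-3: h = 340.51 − 24.92 = 315.59 m.
Pressure head at PZ-4: ψ = P/(ρg) = 533.3×1000 / (1000 × 9.81) = 54.36 m.
Total head at PZ-4: h = z + ψ = 269.21 + 54.36 = 323.57 m.
Head difference: h(PZ-3) − h(PZ-4) = 315.59 − 323.57 = -7.98 m.
Hydraulic gradient: i = |Δh| / L = 7.98 / 574.9 = 0.0139.
Flow is from higher to lower head: from PZ-4 toward PZ-3, i.e. toward the south-west.

i ≈ 0.0139; groundwater flows toward the south-west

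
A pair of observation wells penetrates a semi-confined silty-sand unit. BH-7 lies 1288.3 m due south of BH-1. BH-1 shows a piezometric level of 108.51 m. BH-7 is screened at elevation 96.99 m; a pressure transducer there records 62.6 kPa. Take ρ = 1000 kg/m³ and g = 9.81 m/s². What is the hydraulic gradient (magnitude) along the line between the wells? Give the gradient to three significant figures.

i ≈ 0.00399

Total head at BH-1: h = 108.51 m (water level in the piezometer is the total head).
Pressure head at BH-7: ψ = P/(ρg) = 62.6×1000 / (1000 × 9.81) = 6.38 m.
Total head at BH-7: h = z + ψ = 96.99 + 6.38 = 103.37 m.
Head difference: h(BH-1) − h(BH-7) = 108.51 − 103.37 = 5.14 m.
Hydraulic gradient: i = |Δh| / L = 5.14 / 1288.3 = 0.00399.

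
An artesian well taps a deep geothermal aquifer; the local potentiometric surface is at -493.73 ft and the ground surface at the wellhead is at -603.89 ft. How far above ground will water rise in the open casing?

≈ 110.16 ft above ground

Water rises to the potentiometric surface, so the rise above ground = -493.73 − (-603.89) = 110.16 ft.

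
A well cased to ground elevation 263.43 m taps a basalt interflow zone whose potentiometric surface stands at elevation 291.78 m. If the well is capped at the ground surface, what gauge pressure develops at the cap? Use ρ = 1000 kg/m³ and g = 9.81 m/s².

P ≈ 278 kPa

Head above the cap: Δh = 291.78 − 263.43 = 28.35 m.
P = ρgΔh = 1000 × 9.81 × 28.35 = 278114 Pa ≈ 278 kPa.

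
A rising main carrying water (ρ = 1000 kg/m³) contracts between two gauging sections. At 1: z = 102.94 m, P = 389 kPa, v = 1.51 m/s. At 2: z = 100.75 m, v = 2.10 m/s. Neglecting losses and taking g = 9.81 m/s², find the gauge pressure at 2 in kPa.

P₂ ≈ 409 kPa

Pressure head at 1: ψ₁ = P₁/(ρg) = 389×1000 / (1000 × 9.81) = 39.65 m.
Velocity heads: v₁²/2g = 1.51²/19.62 = 0.116 m; v₂²/2g = 2.10²/19.62 = 0.225 m.
Total head H = z₁ + ψ₁ + v₁²/2g = 102.94 + 39.65 + 0.116 = 142.71 m.
ψ₂ = H − z₂ − v₂²/2g = 142.71 − 100.75 − 0.225 = 41.74 m.
P₂ = ρgψ₂ = 1000 × 9.81 × 41.74 ≈ 409 kPa.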